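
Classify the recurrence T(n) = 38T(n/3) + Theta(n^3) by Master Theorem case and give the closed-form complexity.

Master Theorem for T(n) = 38T(n/3) + O(n^3):

a = 38, b = 3, c = 3
log_b(a) = log_3(38) = 3.3111

Case 1: c = 3 < log_3(38) = 3.3111
T(n) = O(n^(log_3 38))

For T(n) = 38T(n/3) + O(n^3): log_3(38) = 3.3111. This is Case 1 of the Master Theorem (c < log_b(a), work dominated by leaves), giving O(n^(log_3 38)).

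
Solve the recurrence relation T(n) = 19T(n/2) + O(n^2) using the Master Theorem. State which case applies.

Master Theorem for T(n) = 19T(n/2) + O(n^2):

a = 19, b = 2, c = 2
log_b(a) = log_2(19) = 4.2479

Case 1: c = 2 < log_2(19) = 4.2479
T(n) = O(n^(log_2 19))

For T(n) = 19T(n/2) + O(n^2): log_2(19) = 4.2479. This is Case 1 of the Master Theorem (c < log_b(a), work dominated by leaves), giving O(n^(log_2 19)).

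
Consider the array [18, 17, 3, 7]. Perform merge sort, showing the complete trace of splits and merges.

Merge sort trace:

Split: [18, 17, 3, 7] -> [18, 17] and [3, 7]
  Split: [18, 17] -> [18] and [17]
  Merge: [18] + [17] -> [17, 18]
  Split: [3, 7] -> [3] and [7]
  Merge: [3] + [7] -> [3, 7]
Merge: [17, 18] + [3, 7] -> [3, 7, 17, 18]

Final sorted array: [3, 7, 17, 18]

The merge sort proceeds by recursively splitting the array and merging sorted halves.
After all merges, the sorted array is [3, 7, 17, 18].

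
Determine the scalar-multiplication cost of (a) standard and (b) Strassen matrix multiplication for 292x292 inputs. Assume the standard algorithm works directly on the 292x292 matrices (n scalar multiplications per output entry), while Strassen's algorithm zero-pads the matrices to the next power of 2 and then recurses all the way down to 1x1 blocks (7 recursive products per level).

Matrix multiplication for 292x292 matrices:

Strassen's algorithm requires power-of-2 dimensions. Pad 292x292 to 512x512 (next power of 2).

Standard algorithm: 292^3 = 24897088 multiplications
Strassen's algorithm: 7^(log2(512)) = 7^9 = 40353607 multiplications
Difference: 24897088 - 40353607 = -15456519 (Strassen uses MORE here due to padding overhead — for small or just-over-power-of-2 n, padding can outweigh the per-level savings)

Standard: 24897088 multiplications (292^3). Strassen: 40353607 multiplications (7^9, after padding to 512x512). Strassen reduces 8 recursive multiplications to 7 at each level.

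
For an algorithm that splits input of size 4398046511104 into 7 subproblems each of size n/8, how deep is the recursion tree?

For divide and conquer with division factor 8:

Problem sizes at each level:
Level 0: 4398046511104
Level 1: 549755813888
Level 2: 68719476736
Level 3: 8589934592
Level 4: 1073741824
Level 5: 134217728
Level 6: 16777216
Level 7: 2097152
Level 8: 262144
Level 9: 32768
Level 10: 4096
Level 11: 512
Level 12: 64
Level 13: 8
Level 14: 1

The root is level 0 and the size-1 base case is level 14 (the tree spans levels 0 through 14, i.e. 15 levels counting the root), so the depth is the number of divisions: log_8(4398046511104) = 14

The recursion tree depth is log_8(4398046511104) = 14. At each level, the problem size is divided by 8, so it takes 14 divisions to reduce to a base case of size 1. The algorithm makes 7 recursive calls at each level.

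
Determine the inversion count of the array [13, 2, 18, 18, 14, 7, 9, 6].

Finding inversions in [13, 2, 18, 18, 14, 7, 9, 6]:

(0, 1): arr[0]=13 > arr[1]=2
(0, 5): arr[0]=13 > arr[5]=7
(0, 6): arr[0]=13 > arr[6]=9
(0, 7): arr[0]=13 > arr[7]=6
(2, 4): arr[2]=18 > arr[4]=14
(2, 5): arr[2]=18 > arr[5]=7
(2, 6): arr[2]=18 > arr[6]=9
(2, 7): arr[2]=18 > arr[7]=6
(3, 4): arr[3]=18 > arr[4]=14
(3, 5): arr[3]=18 > arr[5]=7
(3, 6): arr[3]=18 > arr[6]=9
(3, 7): arr[3]=18 > arr[7]=6
(4, 5): arr[4]=14 > arr[5]=7
(4, 6): arr[4]=14 > arr[6]=9
(4, 7): arr[4]=14 > arr[7]=6
(5, 7): arr[5]=7 > arr[7]=6
(6, 7): arr[6]=9 > arr[7]=6

Total inversions: 17

The array has 17 inversion(s): (0,1), (0,5), (0,6), (0,7), (2,4), (2,5), (2,6), (2,7), (3,4), (3,5), (3,6), (3,7), (4,5), (4,6), (4,7), (5,7), (6,7). Each pair (i,j) satisfies i < j and arr[i] > arr[j].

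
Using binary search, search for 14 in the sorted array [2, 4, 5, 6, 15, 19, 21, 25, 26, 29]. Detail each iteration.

Binary search for 14 in [2, 4, 5, 6, 15, 19, 21, 25, 26, 29]:

lo=0, hi=9, mid=4, arr[mid]=15 -> 15 > 14, search left half
lo=0, hi=3, mid=1, arr[mid]=4 -> 4 < 14, search right half
lo=2, hi=3, mid=2, arr[mid]=5 -> 5 < 14, search right half
lo=3, hi=3, mid=3, arr[mid]=6 -> 6 < 14, search right half
lo=4 > hi=3, target 14 not found

Binary search determines that 14 is not in the array after 4 comparisons. The search space was exhausted without finding the target.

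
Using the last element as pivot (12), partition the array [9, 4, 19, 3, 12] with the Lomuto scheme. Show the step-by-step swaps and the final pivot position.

Lomuto partition with pivot = 12:

Initial array: [9, 4, 19, 3, 12]

arr[0]=9 <= 12: swap with position 0, array becomes [9, 4, 19, 3, 12]
arr[1]=4 <= 12: swap with position 1, array becomes [9, 4, 19, 3, 12]
arr[2]=19 > 12: no swap
arr[3]=3 <= 12: swap with position 2, array becomes [9, 4, 3, 19, 12]

Place pivot at position 3: [9, 4, 3, 12, 19]
Pivot position: 3

After partitioning with pivot 12, the array becomes [9, 4, 3, 12, 19]. The pivot is placed at index 3. All elements to the left of the pivot are <= 12, and all elements to the right are > 12.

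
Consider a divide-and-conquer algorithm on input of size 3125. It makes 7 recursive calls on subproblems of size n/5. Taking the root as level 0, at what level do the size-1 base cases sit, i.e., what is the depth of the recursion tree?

For divide and conquer with division factor 5:

Problem sizes at each level:
Level 0: 3125
Level 1: 625
Level 2: 125
Level 3: 25
Level 4: 5
Level 5: 1

The root is level 0 and the size-1 base case is level 5 (the tree spans levels 0 through 5, i.e. 6 levels counting the root), so the depth is the number of divisions: log_5(3125) = 5

The recursion tree depth is log_5(3125) = 5. At each level, the problem size is divided by 5, so it takes 5 divisions to reduce to a base case of size 1. The algorithm makes 7 recursive calls at each level.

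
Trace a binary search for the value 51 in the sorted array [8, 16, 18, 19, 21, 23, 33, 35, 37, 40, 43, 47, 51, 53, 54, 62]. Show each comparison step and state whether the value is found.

Binary search for 51 in [8, 16, 18, 19, 21, 23, 33, 35, 37, 40, 43, 47, 51, 53, 54, 62]:

lo=0, hi=15, mid=7, arr[mid]=35 -> 35 < 51, search right half
lo=8, hi=15, mid=11, arr[mid]=47 -> 47 < 51, search right half
lo=12, hi=15, mid=13, arr[mid]=53 -> 53 > 51, search left half
lo=12, hi=12, mid=12, arr[mid]=51 -> Found target at index 12!

Binary search finds 51 at index 12 after 4 comparisons. The search repeatedly halves the search space by comparing with the middle element.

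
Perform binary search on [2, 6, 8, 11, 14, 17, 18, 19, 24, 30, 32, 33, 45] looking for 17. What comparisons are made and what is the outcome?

Binary search for 17 in [2, 6, 8, 11, 14, 17, 18, 19, 24, 30, 32, 33, 45]:

lo=0, hi=12, mid=6, arr[mid]=18 -> 18 > 17, search left half
lo=0, hi=5, mid=2, arr[mid]=8 -> 8 < 17, search right half
lo=3, hi=5, mid=4, arr[mid]=14 -> 14 < 17, search right half
lo=5, hi=5, mid=5, arr[mid]=17 -> Found target at index 5!

Binary search finds 17 at index 5 after 4 comparisons. The search repeatedly halves the search space by comparing with the middle element.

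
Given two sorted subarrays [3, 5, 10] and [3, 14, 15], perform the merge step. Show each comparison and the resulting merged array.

Merging process:

Compare 3 vs 3: take 3 from left. Merged: [3]
Compare 5 vs 3: take 3 from right. Merged: [3, 3]
Compare 5 vs 14: take 5 from left. Merged: [3, 3, 5]
Compare 10 vs 14: take 10 from left. Merged: [3, 3, 5, 10]
Append remaining from right: [14, 15]. Merged: [3, 3, 5, 10, 14, 15]

Final merged array: [3, 3, 5, 10, 14, 15]
Total comparisons: 4

The merged array is [3, 3, 5, 10, 14, 15], requiring 4 comparisons. The merge step runs in O(n) time where n is the total number of elements.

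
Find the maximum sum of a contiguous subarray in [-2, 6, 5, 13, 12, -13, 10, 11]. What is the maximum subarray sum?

Using Kadane's algorithm on [-2, 6, 5, 13, 12, -13, 10, 11]:

Scanning through the array:
Position 1 (value 6): max_ending_here = 6, max_so_far = 6
Position 2 (value 5): max_ending_here = 11, max_so_far = 11
Position 3 (value 13): max_ending_here = 24, max_so_far = 24
Position 4 (value 12): max_ending_here = 36, max_so_far = 36
Position 5 (value -13): max_ending_here = 23, max_so_far = 36
Position 6 (value 10): max_ending_here = 33, max_so_far = 36
Position 7 (value 11): max_ending_here = 44, max_so_far = 44

Maximum subarray: [6, 5, 13, 12, -13, 10, 11]
Maximum sum: 44

The maximum subarray is [6, 5, 13, 12, -13, 10, 11] with sum 44. This subarray runs from index 1 to index 7.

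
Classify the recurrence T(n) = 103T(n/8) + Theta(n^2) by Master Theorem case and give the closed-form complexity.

Master Theorem for T(n) = 103T(n/8) + O(n^2):

a = 103, b = 8, c = 2
log_b(a) = log_8(103) = 2.2288

Case 1: c = 2 < log_8(103) = 2.2288
T(n) = O(n^(log_8 103))

For T(n) = 103T(n/8) + O(n^2): log_8(103) = 2.2288. This is Case 1 of the Master Theorem (c < log_b(a), work dominated by leaves), giving O(n^(log_8 103)).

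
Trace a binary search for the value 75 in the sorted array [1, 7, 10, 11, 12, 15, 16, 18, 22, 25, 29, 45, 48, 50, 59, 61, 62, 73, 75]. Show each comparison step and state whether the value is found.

Binary search for 75 in [1, 7, 10, 11, 12, 15, 16, 18, 22, 25, 29, 45, 48, 50, 59, 61, 62, 73, 75]:

lo=0, hi=18, mid=9, arr[mid]=25 -> 25 < 75, search right half
lo=10, hi=18, mid=14, arr[mid]=59 -> 59 < 75, search right half
lo=15, hi=18, mid=16, arr[mid]=62 -> 62 < 75, search right half
lo=17, hi=18, mid=17, arr[mid]=73 -> 73 < 75, search right half
lo=18, hi=18, mid=18, arr[mid]=75 -> Found target at index 18!

Binary search finds 75 at index 18 after 5 comparisons. The search repeatedly halves the search space by comparing with the middle element.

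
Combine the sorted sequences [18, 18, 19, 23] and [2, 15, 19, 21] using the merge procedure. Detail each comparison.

Merging process:

Compare 18 vs 2: take 2 from right. Merged: [2]
Compare 18 vs 15: take 15 from right. Merged: [2, 15]
Compare 18 vs 19: take 18 from left. Merged: [2, 15, 18]
Compare 18 vs 19: take 18 from left. Merged: [2, 15, 18, 18]
Compare 19 vs 19: take 19 from left. Merged: [2, 15, 18, 18, 19]
Compare 23 vs 19: take 19 from right. Merged: [2, 15, 18, 18, 19, 19]
Compare 23 vs 21: take 21 from right. Merged: [2, 15, 18, 18, 19, 19, 21]
Append remaining from left: [23]. Merged: [2, 15, 18, 18, 19, 19, 21, 23]

Final merged array: [2, 15, 18, 18, 19, 19, 21, 23]
Total comparisons: 7

The merged array is [2, 15, 18, 18, 19, 19, 21, 23], requiring 7 comparisons. The merge step runs in O(n) time where n is the total number of elements.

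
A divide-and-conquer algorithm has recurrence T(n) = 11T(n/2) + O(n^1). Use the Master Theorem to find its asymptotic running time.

Master Theorem for T(n) = 11T(n/2) + O(n^1):

a = 11, b = 2, c = 1
log_b(a) = log_2(11) = 3.4594

Case 1: c = 1 < log_2(11) = 3.4594
T(n) = O(n^(log_2 11))

For T(n) = 11T(n/2) + O(n^1): log_2(11) = 3.4594. This is Case 1 of the Master Theorem (c < log_b(a), work dominated by leaves), giving O(n^(log_2 11)).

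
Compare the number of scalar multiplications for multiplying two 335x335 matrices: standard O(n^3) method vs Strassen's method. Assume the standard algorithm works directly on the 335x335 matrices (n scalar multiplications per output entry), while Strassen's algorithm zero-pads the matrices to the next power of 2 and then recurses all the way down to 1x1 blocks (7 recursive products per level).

Matrix multiplication for 335x335 matrices:

Strassen's algorithm requires power-of-2 dimensions. Pad 335x335 to 512x512 (next power of 2).

Standard algorithm: 335^3 = 37595375 multiplications
Strassen's algorithm: 7^(log2(512)) = 7^9 = 40353607 multiplications
Difference: 37595375 - 40353607 = -2758232 (Strassen uses MORE here due to padding overhead — for small or just-over-power-of-2 n, padding can outweigh the per-level savings)

Standard: 37595375 multiplications (335^3). Strassen: 40353607 multiplications (7^9, after padding to 512x512). Strassen reduces 8 recursive multiplications to 7 at each level.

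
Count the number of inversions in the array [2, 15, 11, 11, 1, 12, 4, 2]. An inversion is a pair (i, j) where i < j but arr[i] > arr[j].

Finding inversions in [2, 15, 11, 11, 1, 12, 4, 2]:

(0, 4): arr[0]=2 > arr[4]=1
(1, 2): arr[1]=15 > arr[2]=11
(1, 3): arr[1]=15 > arr[3]=11
(1, 4): arr[1]=15 > arr[4]=1
(1, 5): arr[1]=15 > arr[5]=12
(1, 6): arr[1]=15 > arr[6]=4
(1, 7): arr[1]=15 > arr[7]=2
(2, 4): arr[2]=11 > arr[4]=1
(2, 6): arr[2]=11 > arr[6]=4
(2, 7): arr[2]=11 > arr[7]=2
(3, 4): arr[3]=11 > arr[4]=1
(3, 6): arr[3]=11 > arr[6]=4
(3, 7): arr[3]=11 > arr[7]=2
(5, 6): arr[5]=12 > arr[6]=4
(5, 7): arr[5]=12 > arr[7]=2
(6, 7): arr[6]=4 > arr[7]=2

Total inversions: 16

The array has 16 inversion(s): (0,4), (1,2), (1,3), (1,4), (1,5), (1,6), (1,7), (2,4), (2,6), (2,7), (3,4), (3,6), (3,7), (5,6), (5,7), (6,7). Each pair (i,j) satisfies i < j and arr[i] > arr[j].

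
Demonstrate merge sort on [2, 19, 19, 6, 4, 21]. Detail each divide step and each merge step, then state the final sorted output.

Merge sort trace:

Split: [2, 19, 19, 6, 4, 21] -> [2, 19, 19] and [6, 4, 21]
  Split: [2, 19, 19] -> [2] and [19, 19]
    Split: [19, 19] -> [19] and [19]
    Merge: [19] + [19] -> [19, 19]
  Merge: [2] + [19, 19] -> [2, 19, 19]
  Split: [6, 4, 21] -> [6] and [4, 21]
    Split: [4, 21] -> [4] and [21]
    Merge: [4] + [21] -> [4, 21]
  Merge: [6] + [4, 21] -> [4, 6, 21]
Merge: [2, 19, 19] + [4, 6, 21] -> [2, 4, 6, 19, 19, 21]

Final sorted array: [2, 4, 6, 19, 19, 21]

The merge sort proceeds by recursively splitting the array and merging sorted halves.
After all merges, the sorted array is [2, 4, 6, 19, 19, 21].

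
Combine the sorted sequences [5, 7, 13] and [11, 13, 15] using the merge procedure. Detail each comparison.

Merging process:

Compare 5 vs 11: take 5 from left. Merged: [5]
Compare 7 vs 11: take 7 from left. Merged: [5, 7]
Compare 13 vs 11: take 11 from right. Merged: [5, 7, 11]
Compare 13 vs 13: take 13 from left. Merged: [5, 7, 11, 13]
Append remaining from right: [13, 15]. Merged: [5, 7, 11, 13, 13, 15]

Final merged array: [5, 7, 11, 13, 13, 15]
Total comparisons: 4

The merged array is [5, 7, 11, 13, 13, 15], requiring 4 comparisons. The merge step runs in O(n) time where n is the total number of elements.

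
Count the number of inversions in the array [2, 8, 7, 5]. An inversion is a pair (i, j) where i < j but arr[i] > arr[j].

Finding inversions in [2, 8, 7, 5]:

(1, 2): arr[1]=8 > arr[2]=7
(1, 3): arr[1]=8 > arr[3]=5
(2, 3): arr[2]=7 > arr[3]=5

Total inversions: 3

The array has 3 inversion(s): (1,2), (1,3), (2,3). Each pair (i,j) satisfies i < j and arr[i] > arr[j].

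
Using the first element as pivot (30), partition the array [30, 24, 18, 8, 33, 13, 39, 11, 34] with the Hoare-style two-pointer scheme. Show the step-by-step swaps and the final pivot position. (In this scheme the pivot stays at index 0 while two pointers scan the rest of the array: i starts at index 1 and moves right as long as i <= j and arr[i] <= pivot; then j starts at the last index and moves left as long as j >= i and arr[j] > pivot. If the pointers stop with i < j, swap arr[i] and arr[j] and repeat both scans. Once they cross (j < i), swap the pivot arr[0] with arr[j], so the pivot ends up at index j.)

Hoare-style two-pointer partition with pivot = 30:

Initial array: [30, 24, 18, 8, 33, 13, 39, 11, 34]

Pointers start at i = 1, j = 8.
i stops at index 4 (arr[4]=33 > 30), j stops at index 7 (arr[7]=11 <= 30): swap arr[4] and arr[7], array becomes [30, 24, 18, 8, 11, 13, 39, 33, 34]
i ends at 6, j ends at 5: the pointers have crossed (j < i), so scanning stops.

Swap pivot arr[0] with arr[5] to place pivot at position 5: [13, 24, 18, 8, 11, 30, 39, 33, 34]
Pivot position: 5

After partitioning with pivot 30, the array becomes [13, 24, 18, 8, 11, 30, 39, 33, 34]. The pivot is placed at index 5. All elements to the left of the pivot are <= 30, and all elements to the right are > 30.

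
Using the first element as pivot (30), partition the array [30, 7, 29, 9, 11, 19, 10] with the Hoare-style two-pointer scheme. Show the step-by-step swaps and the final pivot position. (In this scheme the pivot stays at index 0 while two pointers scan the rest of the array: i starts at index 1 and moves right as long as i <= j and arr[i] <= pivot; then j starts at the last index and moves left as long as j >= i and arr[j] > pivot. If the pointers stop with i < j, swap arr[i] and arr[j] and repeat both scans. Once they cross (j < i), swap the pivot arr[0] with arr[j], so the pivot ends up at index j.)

Hoare-style two-pointer partition with pivot = 30:

Initial array: [30, 7, 29, 9, 11, 19, 10]

Pointers start at i = 1, j = 6.
i ends at 7, j ends at 6: the pointers have crossed (j < i), so scanning stops.

Swap pivot arr[0] with arr[6] to place pivot at position 6: [10, 7, 29, 9, 11, 19, 30]
Pivot position: 6

After partitioning with pivot 30, the array becomes [10, 7, 29, 9, 11, 19, 30]. The pivot is placed at index 6. All elements to the left of the pivot are <= 30, and all elements to the right are > 30.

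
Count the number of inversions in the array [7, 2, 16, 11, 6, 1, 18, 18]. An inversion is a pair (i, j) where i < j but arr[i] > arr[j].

Finding inversions in [7, 2, 16, 11, 6, 1, 18, 18]:

(0, 1): arr[0]=7 > arr[1]=2
(0, 4): arr[0]=7 > arr[4]=6
(0, 5): arr[0]=7 > arr[5]=1
(1, 5): arr[1]=2 > arr[5]=1
(2, 3): arr[2]=16 > arr[3]=11
(2, 4): arr[2]=16 > arr[4]=6
(2, 5): arr[2]=16 > arr[5]=1
(3, 4): arr[3]=11 > arr[4]=6
(3, 5): arr[3]=11 > arr[5]=1
(4, 5): arr[4]=6 > arr[5]=1

Total inversions: 10

The array has 10 inversion(s): (0,1), (0,4), (0,5), (1,5), (2,3), (2,4), (2,5), (3,4), (3,5), (4,5). Each pair (i,j) satisfies i < j and arr[i] > arr[j].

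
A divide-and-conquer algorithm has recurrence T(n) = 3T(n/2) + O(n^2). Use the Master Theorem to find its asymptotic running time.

Master Theorem for T(n) = 3T(n/2) + O(n^2):

a = 3, b = 2, c = 2
log_b(a) = log_2(3) = 1.5850

Case 3: c = 2 > log_2(3) = 1.5850
T(n) = O(n^2) = O(n^2)

For T(n) = 3T(n/2) + O(n^2): log_2(3) = 1.5850. This is Case 3 of the Master Theorem (c > log_b(a), work dominated by root), giving O(n^2).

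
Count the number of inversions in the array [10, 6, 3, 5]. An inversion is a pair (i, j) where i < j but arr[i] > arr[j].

Finding inversions in [10, 6, 3, 5]:

(0, 1): arr[0]=10 > arr[1]=6
(0, 2): arr[0]=10 > arr[2]=3
(0, 3): arr[0]=10 > arr[3]=5
(1, 2): arr[1]=6 > arr[2]=3
(1, 3): arr[1]=6 > arr[3]=5

Total inversions: 5

The array has 5 inversion(s): (0,1), (0,2), (0,3), (1,2), (1,3). Each pair (i,j) satisfies i < j and arr[i] > arr[j].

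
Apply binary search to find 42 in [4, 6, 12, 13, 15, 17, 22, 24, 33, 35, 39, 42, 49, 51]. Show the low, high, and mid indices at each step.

Binary search for 42 in [4, 6, 12, 13, 15, 17, 22, 24, 33, 35, 39, 42, 49, 51]:

lo=0, hi=13, mid=6, arr[mid]=22 -> 22 < 42, search right half
lo=7, hi=13, mid=10, arr[mid]=39 -> 39 < 42, search right half
lo=11, hi=13, mid=12, arr[mid]=49 -> 49 > 42, search left half
lo=11, hi=11, mid=11, arr[mid]=42 -> Found target at index 11!

Binary search finds 42 at index 11 after 4 comparisons. The search repeatedly halves the search space by comparing with the middle element.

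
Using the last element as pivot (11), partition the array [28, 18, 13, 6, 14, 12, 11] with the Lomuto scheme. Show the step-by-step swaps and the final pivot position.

Lomuto partition with pivot = 11:

Initial array: [28, 18, 13, 6, 14, 12, 11]

arr[0]=28 > 11: no swap
arr[1]=18 > 11: no swap
arr[2]=13 > 11: no swap
arr[3]=6 <= 11: swap with position 0, array becomes [6, 18, 13, 28, 14, 12, 11]
arr[4]=14 > 11: no swap
arr[5]=12 > 11: no swap

Place pivot at position 1: [6, 11, 13, 28, 14, 12, 18]
Pivot position: 1

After partitioning with pivot 11, the array becomes [6, 11, 13, 28, 14, 12, 18]. The pivot is placed at index 1. All elements to the left of the pivot are <= 11, and all elements to the right are > 11.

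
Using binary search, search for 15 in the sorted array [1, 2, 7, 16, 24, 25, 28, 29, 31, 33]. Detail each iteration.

Binary search for 15 in [1, 2, 7, 16, 24, 25, 28, 29, 31, 33]:

lo=0, hi=9, mid=4, arr[mid]=24 -> 24 > 15, search left half
lo=0, hi=3, mid=1, arr[mid]=2 -> 2 < 15, search right half
lo=2, hi=3, mid=2, arr[mid]=7 -> 7 < 15, search right half
lo=3, hi=3, mid=3, arr[mid]=16 -> 16 > 15, search left half
lo=3 > hi=2, target 15 not found

Binary search determines that 15 is not in the array after 4 comparisons. The search space was exhausted without finding the target.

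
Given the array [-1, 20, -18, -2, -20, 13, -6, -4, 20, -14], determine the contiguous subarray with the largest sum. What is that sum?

Using Kadane's algorithm on [-1, 20, -18, -2, -20, 13, -6, -4, 20, -14]:

Scanning through the array:
Position 1 (value 20): max_ending_here = 20, max_so_far = 20
Position 2 (value -18): max_ending_here = 2, max_so_far = 20
Position 3 (value -2): max_ending_here = 0, max_so_far = 20
Position 4 (value -20): max_ending_here = -20, max_so_far = 20
Position 5 (value 13): max_ending_here = 13, max_so_far = 20
Position 6 (value -6): max_ending_here = 7, max_so_far = 20
Position 7 (value -4): max_ending_here = 3, max_so_far = 20
Position 8 (value 20): max_ending_here = 23, max_so_far = 23
Position 9 (value -14): max_ending_here = 9, max_so_far = 23

Maximum subarray: [13, -6, -4, 20]
Maximum sum: 23

The maximum subarray is [13, -6, -4, 20] with sum 23. This subarray runs from index 5 to index 8.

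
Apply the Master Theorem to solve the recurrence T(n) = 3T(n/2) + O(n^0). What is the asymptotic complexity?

Master Theorem for T(n) = 3T(n/2) + O(n^0):

a = 3, b = 2, c = 0
log_b(a) = log_2(3) = 1.5850

Case 1: c = 0 < log_2(3) = 1.5850
T(n) = O(n^(log_2 3))

For T(n) = 3T(n/2) + O(n^0): log_2(3) = 1.5850. This is Case 1 of the Master Theorem (c < log_b(a), work dominated by leaves), giving O(n^(log_2 3)).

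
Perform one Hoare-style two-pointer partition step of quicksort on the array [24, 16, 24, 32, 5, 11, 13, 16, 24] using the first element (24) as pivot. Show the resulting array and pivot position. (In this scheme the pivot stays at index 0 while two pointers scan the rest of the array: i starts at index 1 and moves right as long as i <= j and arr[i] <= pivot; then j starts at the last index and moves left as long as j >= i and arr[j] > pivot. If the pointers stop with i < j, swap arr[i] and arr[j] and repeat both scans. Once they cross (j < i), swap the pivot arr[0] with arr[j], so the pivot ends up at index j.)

Hoare-style two-pointer partition with pivot = 24:

Initial array: [24, 16, 24, 32, 5, 11, 13, 16, 24]

Pointers start at i = 1, j = 8.
i stops at index 3 (arr[3]=32 > 24), j stops at index 8 (arr[8]=24 <= 24): swap arr[3] and arr[8], array becomes [24, 16, 24, 24, 5, 11, 13, 16, 32]
i ends at 8, j ends at 7: the pointers have crossed (j < i), so scanning stops.

Swap pivot arr[0] with arr[7] to place pivot at position 7: [16, 16, 24, 24, 5, 11, 13, 24, 32]
Pivot position: 7

After partitioning with pivot 24, the array becomes [16, 16, 24, 24, 5, 11, 13, 24, 32]. The pivot is placed at index 7. All elements to the left of the pivot are <= 24, and all elements to the right are > 24.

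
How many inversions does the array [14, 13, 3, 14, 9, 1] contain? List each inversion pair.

Finding inversions in [14, 13, 3, 14, 9, 1]:

(0, 1): arr[0]=14 > arr[1]=13
(0, 2): arr[0]=14 > arr[2]=3
(0, 4): arr[0]=14 > arr[4]=9
(0, 5): arr[0]=14 > arr[5]=1
(1, 2): arr[1]=13 > arr[2]=3
(1, 4): arr[1]=13 > arr[4]=9
(1, 5): arr[1]=13 > arr[5]=1
(2, 5): arr[2]=3 > arr[5]=1
(3, 4): arr[3]=14 > arr[4]=9
(3, 5): arr[3]=14 > arr[5]=1
(4, 5): arr[4]=9 > arr[5]=1

Total inversions: 11

The array has 11 inversion(s): (0,1), (0,2), (0,4), (0,5), (1,2), (1,4), (1,5), (2,5), (3,4), (3,5), (4,5). Each pair (i,j) satisfies i < j and arr[i] > arr[j].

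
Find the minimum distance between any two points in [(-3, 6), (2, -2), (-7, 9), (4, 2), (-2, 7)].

Computing all pairwise distances among 5 points:

d((-3, 6), (2, -2)) = 9.434
d((-3, 6), (-7, 9)) = 5.0
d((-3, 6), (4, 2)) = 8.0623
d((-3, 6), (-2, 7)) = 1.4142 <-- minimum
d((2, -2), (-7, 9)) = 14.2127
d((2, -2), (4, 2)) = 4.4721
d((2, -2), (-2, 7)) = 9.8489
d((-7, 9), (4, 2)) = 13.0384
d((-7, 9), (-2, 7)) = 5.3852
d((4, 2), (-2, 7)) = 7.8102

Closest pair: (-3, 6) and (-2, 7) with distance 1.4142

The closest pair is (-3, 6) and (-2, 7) with Euclidean distance 1.4142. For 5 points, brute-force pairwise comparison is shown above. For large n, the divide-and-conquer algorithm (sort by x, recurse on halves, check the dividing strip) achieves O(n log n).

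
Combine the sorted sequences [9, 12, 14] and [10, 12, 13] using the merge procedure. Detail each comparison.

Merging process:

Compare 9 vs 10: take 9 from left. Merged: [9]
Compare 12 vs 10: take 10 from right. Merged: [9, 10]
Compare 12 vs 12: take 12 from left. Merged: [9, 10, 12]
Compare 14 vs 12: take 12 from right. Merged: [9, 10, 12, 12]
Compare 14 vs 13: take 13 from right. Merged: [9, 10, 12, 12, 13]
Append remaining from left: [14]. Merged: [9, 10, 12, 12, 13, 14]

Final merged array: [9, 10, 12, 12, 13, 14]
Total comparisons: 5

The merged array is [9, 10, 12, 12, 13, 14], requiring 5 comparisons. The merge step runs in O(n) time where n is the total number of elements.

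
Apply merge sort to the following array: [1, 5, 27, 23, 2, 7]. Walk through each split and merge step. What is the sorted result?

Merge sort trace:

Split: [1, 5, 27, 23, 2, 7] -> [1, 5, 27] and [23, 2, 7]
  Split: [1, 5, 27] -> [1] and [5, 27]
    Split: [5, 27] -> [5] and [27]
    Merge: [5] + [27] -> [5, 27]
  Merge: [1] + [5, 27] -> [1, 5, 27]
  Split: [23, 2, 7] -> [23] and [2, 7]
    Split: [2, 7] -> [2] and [7]
    Merge: [2] + [7] -> [2, 7]
  Merge: [23] + [2, 7] -> [2, 7, 23]
Merge: [1, 5, 27] + [2, 7, 23] -> [1, 2, 5, 7, 23, 27]

Final sorted array: [1, 2, 5, 7, 23, 27]

The merge sort proceeds by recursively splitting the array and merging sorted halves.
After all merges, the sorted array is [1, 2, 5, 7, 23, 27].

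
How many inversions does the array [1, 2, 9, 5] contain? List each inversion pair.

Finding inversions in [1, 2, 9, 5]:

(2, 3): arr[2]=9 > arr[3]=5

Total inversions: 1

The array has 1 inversion(s): (2,3). Each pair (i,j) satisfies i < j and arr[i] > arr[j].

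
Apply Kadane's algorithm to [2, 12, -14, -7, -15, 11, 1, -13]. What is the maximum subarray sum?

Using Kadane's algorithm on [2, 12, -14, -7, -15, 11, 1, -13]:

Scanning through the array:
Position 1 (value 12): max_ending_here = 14, max_so_far = 14
Position 2 (value -14): max_ending_here = 0, max_so_far = 14
Position 3 (value -7): max_ending_here = -7, max_so_far = 14
Position 4 (value -15): max_ending_here = -15, max_so_far = 14
Position 5 (value 11): max_ending_here = 11, max_so_far = 14
Position 6 (value 1): max_ending_here = 12, max_so_far = 14
Position 7 (value -13): max_ending_here = -1, max_so_far = 14

Maximum subarray: [2, 12]
Maximum sum: 14

The maximum subarray is [2, 12] with sum 14. This subarray runs from index 0 to index 1.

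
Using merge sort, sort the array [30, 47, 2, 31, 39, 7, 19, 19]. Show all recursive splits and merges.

Merge sort trace:

Split: [30, 47, 2, 31, 39, 7, 19, 19] -> [30, 47, 2, 31] and [39, 7, 19, 19]
  Split: [30, 47, 2, 31] -> [30, 47] and [2, 31]
    Split: [30, 47] -> [30] and [47]
    Merge: [30] + [47] -> [30, 47]
    Split: [2, 31] -> [2] and [31]
    Merge: [2] + [31] -> [2, 31]
  Merge: [30, 47] + [2, 31] -> [2, 30, 31, 47]
  Split: [39, 7, 19, 19] -> [39, 7] and [19, 19]
    Split: [39, 7] -> [39] and [7]
    Merge: [39] + [7] -> [7, 39]
    Split: [19, 19] -> [19] and [19]
    Merge: [19] + [19] -> [19, 19]
  Merge: [7, 39] + [19, 19] -> [7, 19, 19, 39]
Merge: [2, 30, 31, 47] + [7, 19, 19, 39] -> [2, 7, 19, 19, 30, 31, 39, 47]

Final sorted array: [2, 7, 19, 19, 30, 31, 39, 47]

The merge sort proceeds by recursively splitting the array and merging sorted halves.
After all merges, the sorted array is [2, 7, 19, 19, 30, 31, 39, 47].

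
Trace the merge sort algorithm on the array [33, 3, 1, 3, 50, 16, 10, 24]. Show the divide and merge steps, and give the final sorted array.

Merge sort trace:

Split: [33, 3, 1, 3, 50, 16, 10, 24] -> [33, 3, 1, 3] and [50, 16, 10, 24]
  Split: [33, 3, 1, 3] -> [33, 3] and [1, 3]
    Split: [33, 3] -> [33] and [3]
    Merge: [33] + [3] -> [3, 33]
    Split: [1, 3] -> [1] and [3]
    Merge: [1] + [3] -> [1, 3]
  Merge: [3, 33] + [1, 3] -> [1, 3, 3, 33]
  Split: [50, 16, 10, 24] -> [50, 16] and [10, 24]
    Split: [50, 16] -> [50] and [16]
    Merge: [50] + [16] -> [16, 50]
    Split: [10, 24] -> [10] and [24]
    Merge: [10] + [24] -> [10, 24]
  Merge: [16, 50] + [10, 24] -> [10, 16, 24, 50]
Merge: [1, 3, 3, 33] + [10, 16, 24, 50] -> [1, 3, 3, 10, 16, 24, 33, 50]

Final sorted array: [1, 3, 3, 10, 16, 24, 33, 50]

The merge sort proceeds by recursively splitting the array and merging sorted halves.
After all merges, the sorted array is [1, 3, 3, 10, 16, 24, 33, 50].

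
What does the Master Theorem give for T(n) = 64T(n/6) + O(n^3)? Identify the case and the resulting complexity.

Master Theorem for T(n) = 64T(n/6) + O(n^3):

a = 64, b = 6, c = 3
log_b(a) = log_6(64) = 2.3211

Case 3: c = 3 > log_6(64) = 2.3211
T(n) = O(n^3) = O(n^3)

For T(n) = 64T(n/6) + O(n^3): log_6(64) = 2.3211. This is Case 3 of the Master Theorem (c > log_b(a), work dominated by root), giving O(n^3).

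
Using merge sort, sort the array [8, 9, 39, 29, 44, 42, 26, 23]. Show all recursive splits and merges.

Merge sort trace:

Split: [8, 9, 39, 29, 44, 42, 26, 23] -> [8, 9, 39, 29] and [44, 42, 26, 23]
  Split: [8, 9, 39, 29] -> [8, 9] and [39, 29]
    Split: [8, 9] -> [8] and [9]
    Merge: [8] + [9] -> [8, 9]
    Split: [39, 29] -> [39] and [29]
    Merge: [39] + [29] -> [29, 39]
  Merge: [8, 9] + [29, 39] -> [8, 9, 29, 39]
  Split: [44, 42, 26, 23] -> [44, 42] and [26, 23]
    Split: [44, 42] -> [44] and [42]
    Merge: [44] + [42] -> [42, 44]
    Split: [26, 23] -> [26] and [23]
    Merge: [26] + [23] -> [23, 26]
  Merge: [42, 44] + [23, 26] -> [23, 26, 42, 44]
Merge: [8, 9, 29, 39] + [23, 26, 42, 44] -> [8, 9, 23, 26, 29, 39, 42, 44]

Final sorted array: [8, 9, 23, 26, 29, 39, 42, 44]

The merge sort proceeds by recursively splitting the array and merging sorted halves.
After all merges, the sorted array is [8, 9, 23, 26, 29, 39, 42, 44].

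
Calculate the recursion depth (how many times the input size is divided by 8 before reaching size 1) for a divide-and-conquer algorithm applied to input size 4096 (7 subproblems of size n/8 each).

For divide and conquer with division factor 8:

Problem sizes at each level:
Level 0: 4096
Level 1: 512
Level 2: 64
Level 3: 8
Level 4: 1

The root is level 0 and the size-1 base case is level 4 (the tree spans levels 0 through 4, i.e. 5 levels counting the root), so the depth is the number of divisions: log_8(4096) = 4

The recursion tree depth is log_8(4096) = 4. At each level, the problem size is divided by 8, so it takes 4 divisions to reduce to a base case of size 1. The algorithm makes 7 recursive calls at each level.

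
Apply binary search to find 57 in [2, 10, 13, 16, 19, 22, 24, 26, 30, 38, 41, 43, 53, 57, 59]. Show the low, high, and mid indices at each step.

Binary search for 57 in [2, 10, 13, 16, 19, 22, 24, 26, 30, 38, 41, 43, 53, 57, 59]:

lo=0, hi=14, mid=7, arr[mid]=26 -> 26 < 57, search right half
lo=8, hi=14, mid=11, arr[mid]=43 -> 43 < 57, search right half
lo=12, hi=14, mid=13, arr[mid]=57 -> Found target at index 13!

Binary search finds 57 at index 13 after 3 comparisons. The search repeatedly halves the search space by comparing with the middle element.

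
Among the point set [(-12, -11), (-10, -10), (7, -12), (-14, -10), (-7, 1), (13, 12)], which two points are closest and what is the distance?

Computing all pairwise distances among 6 points:

d((-12, -11), (-10, -10)) = 2.2361 <-- minimum
d((-12, -11), (7, -12)) = 19.0263
d((-12, -11), (-14, -10)) = 2.2361 <-- minimum
d((-12, -11), (-7, 1)) = 13.0
d((-12, -11), (13, 12)) = 33.9706
d((-10, -10), (7, -12)) = 17.1172
d((-10, -10), (-14, -10)) = 4.0
d((-10, -10), (-7, 1)) = 11.4018
d((-10, -10), (13, 12)) = 31.8277
d((7, -12), (-14, -10)) = 21.095
d((7, -12), (-7, 1)) = 19.105
d((7, -12), (13, 12)) = 24.7386
d((-14, -10), (-7, 1)) = 13.0384
d((-14, -10), (13, 12)) = 34.8281
d((-7, 1), (13, 12)) = 22.8254

Minimum distance: 2.2361 (tie among 2 pairs: (-12, -11) and (-10, -10); (-12, -11) and (-14, -10))

The minimum Euclidean distance is 2.2361. There is a tie: 2 pairs achieve this minimum — (-12, -11) and (-10, -10); (-12, -11) and (-14, -10). Any of these is a valid closest pair. For 6 points, brute-force pairwise comparison is shown above. For large n, the divide-and-conquer algorithm (sort by x, recurse on halves, check the dividing strip) achieves O(n log n).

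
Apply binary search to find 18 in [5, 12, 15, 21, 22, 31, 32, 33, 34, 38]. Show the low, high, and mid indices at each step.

Binary search for 18 in [5, 12, 15, 21, 22, 31, 32, 33, 34, 38]:

lo=0, hi=9, mid=4, arr[mid]=22 -> 22 > 18, search left half
lo=0, hi=3, mid=1, arr[mid]=12 -> 12 < 18, search right half
lo=2, hi=3, mid=2, arr[mid]=15 -> 15 < 18, search right half
lo=3, hi=3, mid=3, arr[mid]=21 -> 21 > 18, search left half
lo=3 > hi=2, target 18 not found

Binary search determines that 18 is not in the array after 4 comparisons. The search space was exhausted without finding the target.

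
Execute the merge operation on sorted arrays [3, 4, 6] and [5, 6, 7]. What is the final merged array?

Merging process:

Compare 3 vs 5: take 3 from left. Merged: [3]
Compare 4 vs 5: take 4 from left. Merged: [3, 4]
Compare 6 vs 5: take 5 from right. Merged: [3, 4, 5]
Compare 6 vs 6: take 6 from left. Merged: [3, 4, 5, 6]
Append remaining from right: [6, 7]. Merged: [3, 4, 5, 6, 6, 7]

Final merged array: [3, 4, 5, 6, 6, 7]
Total comparisons: 4

The merged array is [3, 4, 5, 6, 6, 7], requiring 4 comparisons. The merge step runs in O(n) time where n is the total number of elements.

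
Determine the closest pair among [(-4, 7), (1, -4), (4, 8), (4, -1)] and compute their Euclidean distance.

Computing all pairwise distances among 4 points:

d((-4, 7), (1, -4)) = 12.083
d((-4, 7), (4, 8)) = 8.0623
d((-4, 7), (4, -1)) = 11.3137
d((1, -4), (4, 8)) = 12.3693
d((1, -4), (4, -1)) = 4.2426 <-- minimum
d((4, 8), (4, -1)) = 9.0

Closest pair: (1, -4) and (4, -1) with distance 4.2426

The closest pair is (1, -4) and (4, -1) with Euclidean distance 4.2426. For 4 points, brute-force pairwise comparison is shown above. For large n, the divide-and-conquer algorithm (sort by x, recurse on halves, check the dividing strip) achieves O(n log n).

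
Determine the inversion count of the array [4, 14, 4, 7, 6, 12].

Finding inversions in [4, 14, 4, 7, 6, 12]:

(1, 2): arr[1]=14 > arr[2]=4
(1, 3): arr[1]=14 > arr[3]=7
(1, 4): arr[1]=14 > arr[4]=6
(1, 5): arr[1]=14 > arr[5]=12
(3, 4): arr[3]=7 > arr[4]=6

Total inversions: 5

The array has 5 inversion(s): (1,2), (1,3), (1,4), (1,5), (3,4). Each pair (i,j) satisfies i < j and arr[i] > arr[j].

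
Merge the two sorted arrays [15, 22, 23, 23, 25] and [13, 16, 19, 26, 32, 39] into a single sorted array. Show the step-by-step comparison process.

Merging process:

Compare 15 vs 13: take 13 from right. Merged: [13]
Compare 15 vs 16: take 15 from left. Merged: [13, 15]
Compare 22 vs 16: take 16 from right. Merged: [13, 15, 16]
Compare 22 vs 19: take 19 from right. Merged: [13, 15, 16, 19]
Compare 22 vs 26: take 22 from left. Merged: [13, 15, 16, 19, 22]
Compare 23 vs 26: take 23 from left. Merged: [13, 15, 16, 19, 22, 23]
Compare 23 vs 26: take 23 from left. Merged: [13, 15, 16, 19, 22, 23, 23]
Compare 25 vs 26: take 25 from left. Merged: [13, 15, 16, 19, 22, 23, 23, 25]
Append remaining from right: [26, 32, 39]. Merged: [13, 15, 16, 19, 22, 23, 23, 25, 26, 32, 39]

Final merged array: [13, 15, 16, 19, 22, 23, 23, 25, 26, 32, 39]
Total comparisons: 8

The merged array is [13, 15, 16, 19, 22, 23, 23, 25, 26, 32, 39], requiring 8 comparisons. The merge step runs in O(n) time where n is the total number of elements.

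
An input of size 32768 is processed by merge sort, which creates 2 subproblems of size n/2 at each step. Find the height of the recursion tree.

For divide and conquer with division factor 2:

Problem sizes at each level:
Level 0: 32768
Level 1: 16384
Level 2: 8192
Level 3: 4096
Level 4: 2048
Level 5: 1024
Level 6: 512
Level 7: 256
Level 8: 128
Level 9: 64
Level 10: 32
Level 11: 16
Level 12: 8
Level 13: 4
Level 14: 2
Level 15: 1

The root is level 0 and the size-1 base case is level 15 (the tree spans levels 0 through 15, i.e. 16 levels counting the root), so the depth is the number of divisions: log_2(32768) = 15

The recursion tree depth is log_2(32768) = 15. At each level, the problem size is divided by 2, so it takes 15 divisions to reduce to a base case of size 1. The algorithm makes 2 recursive calls at each level.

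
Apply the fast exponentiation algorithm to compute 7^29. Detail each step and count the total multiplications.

Computing 7^29 by squaring (build up from 7^1; each line after the first costs one multiplication):

7^1 = 7
7^2 = (7^1)^2 = 7^2 = 49
7^3 = 7 * 7^2 = 7 * 49 = 343
7^6 = (7^3)^2 = 343^2 = 117649
7^7 = 7 * 7^6 = 7 * 117649 = 823543
7^14 = (7^7)^2 = 823543^2 = 678223072849
7^28 = (7^14)^2 = 678223072849^2 = 459986536544739960976801
7^29 = 7 * 7^28 = 7 * 459986536544739960976801 = 3219905755813179726837607

Result: 3219905755813179726837607
Multiplications needed: 7 (7 lines after 7^1)

7^29 = 3219905755813179726837607. Using exponentiation by squaring, this requires 7 multiplications. The key idea: if the exponent is even, square the half-power; if odd, multiply by the base once.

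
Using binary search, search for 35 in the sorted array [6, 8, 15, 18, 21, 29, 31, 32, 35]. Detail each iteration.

Binary search for 35 in [6, 8, 15, 18, 21, 29, 31, 32, 35]:

lo=0, hi=8, mid=4, arr[mid]=21 -> 21 < 35, search right half
lo=5, hi=8, mid=6, arr[mid]=31 -> 31 < 35, search right half
lo=7, hi=8, mid=7, arr[mid]=32 -> 32 < 35, search right half
lo=8, hi=8, mid=8, arr[mid]=35 -> Found target at index 8!

Binary search finds 35 at index 8 after 4 comparisons. The search repeatedly halves the search space by comparing with the middle element.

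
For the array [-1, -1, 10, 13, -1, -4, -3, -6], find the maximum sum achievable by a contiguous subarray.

Using Kadane's algorithm on [-1, -1, 10, 13, -1, -4, -3, -6]:

Scanning through the array:
Position 1 (value -1): max_ending_here = -1, max_so_far = -1
Position 2 (value 10): max_ending_here = 10, max_so_far = 10
Position 3 (value 13): max_ending_here = 23, max_so_far = 23
Position 4 (value -1): max_ending_here = 22, max_so_far = 23
Position 5 (value -4): max_ending_here = 18, max_so_far = 23
Position 6 (value -3): max_ending_here = 15, max_so_far = 23
Position 7 (value -6): max_ending_here = 9, max_so_far = 23

Maximum subarray: [10, 13]
Maximum sum: 23

The maximum subarray is [10, 13] with sum 23. This subarray runs from index 2 to index 3.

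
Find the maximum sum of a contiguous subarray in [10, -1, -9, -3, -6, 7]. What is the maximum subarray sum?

Using Kadane's algorithm on [10, -1, -9, -3, -6, 7]:

Scanning through the array:
Position 1 (value -1): max_ending_here = 9, max_so_far = 10
Position 2 (value -9): max_ending_here = 0, max_so_far = 10
Position 3 (value -3): max_ending_here = -3, max_so_far = 10
Position 4 (value -6): max_ending_here = -6, max_so_far = 10
Position 5 (value 7): max_ending_here = 7, max_so_far = 10

Maximum subarray: [10]
Maximum sum: 10

The maximum subarray is [10] with sum 10. This subarray runs from index 0 to index 0.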